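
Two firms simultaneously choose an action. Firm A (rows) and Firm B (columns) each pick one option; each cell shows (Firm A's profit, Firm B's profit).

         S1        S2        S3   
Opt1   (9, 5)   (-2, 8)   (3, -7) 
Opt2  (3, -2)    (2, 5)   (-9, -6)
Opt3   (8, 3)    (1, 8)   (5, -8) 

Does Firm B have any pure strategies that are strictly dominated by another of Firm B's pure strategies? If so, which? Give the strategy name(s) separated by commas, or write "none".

S1, S3

S1: dominated, since S2 does at least as well everywhere (Opt1: 8>5, Opt2: 5>-2, Opt3: 8>3).
Nothing dominates S2: S1 at Opt1 (8>5); S3 at Opt1 (8>-7).
S1 strictly dominates S3 — Opt1: 5>-7, Opt2: -2>-6, Opt3: 3>-8.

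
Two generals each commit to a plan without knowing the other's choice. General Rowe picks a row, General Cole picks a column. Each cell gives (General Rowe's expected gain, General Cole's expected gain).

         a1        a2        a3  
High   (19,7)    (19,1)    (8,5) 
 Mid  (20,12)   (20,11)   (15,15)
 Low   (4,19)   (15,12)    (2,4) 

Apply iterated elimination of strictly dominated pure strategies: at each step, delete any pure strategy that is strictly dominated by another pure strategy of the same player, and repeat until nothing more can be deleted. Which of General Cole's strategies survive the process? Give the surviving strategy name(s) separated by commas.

a3

Row High is eliminated: Mid beats it against every remaining column (a1: 20>19, a2: 20>19, a3: 15>8).
Row Low is eliminated: Mid beats it against every remaining column (a1: 20>4, a2: 20>15, a3: 15>2).
Column a1 is eliminated: a3 beats it against every remaining row (Mid: 15>12).
For General Cole, a3 strictly dominates a2 on the remaining rows (Mid: 15>11); eliminate a2.
Among the remaining strategies, none is strictly dominated by another pure strategy of the same player, so the elimination stops.
Surviving strategies — General Rowe: {Mid}; General Cole: {a3}.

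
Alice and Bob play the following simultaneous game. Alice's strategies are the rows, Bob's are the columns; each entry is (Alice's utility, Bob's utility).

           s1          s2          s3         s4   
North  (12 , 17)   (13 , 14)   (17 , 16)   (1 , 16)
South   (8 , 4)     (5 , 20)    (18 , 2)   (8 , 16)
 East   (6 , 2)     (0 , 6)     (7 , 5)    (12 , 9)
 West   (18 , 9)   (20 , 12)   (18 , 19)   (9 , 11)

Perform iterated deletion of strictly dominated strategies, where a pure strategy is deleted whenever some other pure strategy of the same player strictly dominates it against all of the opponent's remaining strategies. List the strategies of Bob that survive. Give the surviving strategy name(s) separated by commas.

s2, s3, s4

For Alice, West strictly dominates North on the remaining columns (s1: 18>12, s2: 20>13, s3: 18>17, s4: 9>1); eliminate North.
Column s1 is eliminated: s2 beats it against every remaining row (South: 20>4, East: 6>2, West: 12>9).
Among the remaining strategies, none is strictly dominated by another pure strategy of the same player, so the elimination stops.
Surviving strategies — Alice: {South, East, West}; Bob: {s2, s3, s4}.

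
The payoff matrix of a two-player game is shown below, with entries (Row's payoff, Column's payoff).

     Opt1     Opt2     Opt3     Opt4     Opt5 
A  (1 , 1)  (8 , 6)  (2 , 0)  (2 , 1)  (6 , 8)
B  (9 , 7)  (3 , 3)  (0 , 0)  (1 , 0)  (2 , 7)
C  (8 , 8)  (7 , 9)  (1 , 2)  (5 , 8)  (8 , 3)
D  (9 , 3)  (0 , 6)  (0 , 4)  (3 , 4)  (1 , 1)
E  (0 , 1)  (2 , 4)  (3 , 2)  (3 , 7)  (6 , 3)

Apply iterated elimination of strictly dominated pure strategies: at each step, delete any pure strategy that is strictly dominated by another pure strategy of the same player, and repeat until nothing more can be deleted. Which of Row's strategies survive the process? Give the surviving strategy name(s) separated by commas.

A, B, C, D

For Column, Opt2 strictly dominates Opt3 on the remaining rows (A: 6>0, B: 3>0, C: 9>2, D: 6>4, E: 4>2); eliminate Opt3.
Row's strategy E is strictly dominated by C (Opt1: 8>0, Opt2: 7>2, Opt4: 5>3, Opt5: 8>6) and is removed.
For Column, Opt2 strictly dominates Opt4 on the remaining rows (A: 6>1, B: 3>0, C: 9>8, D: 6>4); eliminate Opt4.
Among the remaining strategies, none is strictly dominated by another pure strategy of the same player, so the elimination stops.
Surviving strategies — Row: {A, B, C, D}; Column: {Opt1, Opt2, Opt5}.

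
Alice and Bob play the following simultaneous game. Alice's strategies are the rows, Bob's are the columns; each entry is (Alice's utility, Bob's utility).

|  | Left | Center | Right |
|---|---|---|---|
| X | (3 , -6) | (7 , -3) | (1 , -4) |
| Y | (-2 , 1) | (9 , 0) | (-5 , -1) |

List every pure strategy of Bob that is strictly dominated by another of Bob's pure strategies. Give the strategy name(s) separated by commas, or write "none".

Right

Nothing dominates Left: Center at Y (1>0); Right at Y (1>-1).
Nothing dominates Center: Left at X (-3>-6); Right at X (-3>-4).
Right: dominated, since Center does at least as well everywhere (X: -3>-4, Y: 0>-1).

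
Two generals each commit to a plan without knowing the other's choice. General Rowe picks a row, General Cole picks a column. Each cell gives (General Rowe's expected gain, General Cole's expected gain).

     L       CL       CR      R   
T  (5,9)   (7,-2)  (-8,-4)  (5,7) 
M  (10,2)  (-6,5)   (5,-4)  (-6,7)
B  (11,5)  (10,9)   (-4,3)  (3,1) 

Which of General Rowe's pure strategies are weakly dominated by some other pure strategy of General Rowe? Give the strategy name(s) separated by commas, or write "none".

T: no other strategy beats it everywhere (M at CL (7>-6); B at R (5>3)).
M is not dominated — it holds its own against T at L (10>5); B at CR (5>-4).
Nothing dominates B: T at L (11>5); M at L (11>10).

none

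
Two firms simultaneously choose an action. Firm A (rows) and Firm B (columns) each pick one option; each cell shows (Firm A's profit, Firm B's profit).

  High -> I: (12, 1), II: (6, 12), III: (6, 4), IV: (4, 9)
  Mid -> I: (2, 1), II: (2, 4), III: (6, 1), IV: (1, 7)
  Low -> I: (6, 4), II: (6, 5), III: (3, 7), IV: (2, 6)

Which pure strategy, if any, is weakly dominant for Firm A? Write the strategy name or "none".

High

High vs Mid: I: 12>2, II: 6>2, III: 6=6, IV: 4>1.
High vs Low: I: 12>6, II: 6=6, III: 6>3, IV: 4>2.
High is at least as good as every other strategy against every opponent action, so it is weakly dominant.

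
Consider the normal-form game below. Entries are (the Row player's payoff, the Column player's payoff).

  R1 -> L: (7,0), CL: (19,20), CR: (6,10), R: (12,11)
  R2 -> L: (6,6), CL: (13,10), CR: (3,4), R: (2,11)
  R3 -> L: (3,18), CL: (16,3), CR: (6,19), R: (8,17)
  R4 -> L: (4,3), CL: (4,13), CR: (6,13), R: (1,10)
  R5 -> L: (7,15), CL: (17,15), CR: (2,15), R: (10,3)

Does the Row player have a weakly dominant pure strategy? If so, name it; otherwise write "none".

R1 vs R2: L: 7>6, CL: 19>13, CR: 6>3, R: 12>2.
R1 vs R3: L: 7>3, CL: 19>16, CR: 6=6, R: 12>8.
R1 vs R4: L: 7>4, CL: 19>4, CR: 6=6, R: 12>1.
R1 vs R5: L: 7=7, CL: 19>17, CR: 6>2, R: 12>10.
R1 is at least as good as every other strategy against every opponent action, so it is weakly dominant.

R1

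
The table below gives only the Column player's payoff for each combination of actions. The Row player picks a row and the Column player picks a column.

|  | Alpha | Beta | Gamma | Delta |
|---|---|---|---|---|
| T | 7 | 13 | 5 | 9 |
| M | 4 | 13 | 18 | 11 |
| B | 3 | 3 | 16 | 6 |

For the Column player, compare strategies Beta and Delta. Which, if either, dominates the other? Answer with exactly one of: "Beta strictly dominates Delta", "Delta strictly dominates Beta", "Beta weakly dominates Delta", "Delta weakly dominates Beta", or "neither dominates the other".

Beta's payoffs vs Delta's, by the Row player's action — T: 13>9, M: 13>11, B: 3<6.
Beta does better at T, M but worse at B; neither strategy dominates the other.

neither dominates the other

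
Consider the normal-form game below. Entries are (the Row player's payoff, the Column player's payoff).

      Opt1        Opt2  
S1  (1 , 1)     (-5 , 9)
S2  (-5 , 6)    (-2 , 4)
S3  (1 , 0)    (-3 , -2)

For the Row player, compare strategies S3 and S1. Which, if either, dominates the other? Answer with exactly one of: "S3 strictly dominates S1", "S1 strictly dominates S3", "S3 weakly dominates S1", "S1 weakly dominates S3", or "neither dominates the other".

S3 weakly dominates S1

S3's payoffs vs S1's, by the Column player's action — Opt1: 1=1, Opt2: -3>-5.
S3 is at least as good everywhere and strictly better somewhere (tied only at Opt1), so S3 weakly but not strictly dominates S1.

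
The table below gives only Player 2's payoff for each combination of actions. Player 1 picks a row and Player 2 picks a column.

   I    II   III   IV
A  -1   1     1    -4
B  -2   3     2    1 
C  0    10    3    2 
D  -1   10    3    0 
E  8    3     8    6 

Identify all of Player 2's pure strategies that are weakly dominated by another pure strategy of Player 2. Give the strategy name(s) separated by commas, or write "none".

III weakly dominates I — A: 1>-1, B: 2>-2, C: 3>0, D: 3>-1, E: 8=8.
II: no other strategy beats it everywhere (I at A (1>-1); III at B (3>2); IV at A (1>-4)).
Nothing dominates III: I at A (1>-1); II at E (8>3); IV at A (1>-4).
III weakly dominates IV — A: 1>-4, B: 2>1, C: 3>2, D: 3>0, E: 8>6.

I, IV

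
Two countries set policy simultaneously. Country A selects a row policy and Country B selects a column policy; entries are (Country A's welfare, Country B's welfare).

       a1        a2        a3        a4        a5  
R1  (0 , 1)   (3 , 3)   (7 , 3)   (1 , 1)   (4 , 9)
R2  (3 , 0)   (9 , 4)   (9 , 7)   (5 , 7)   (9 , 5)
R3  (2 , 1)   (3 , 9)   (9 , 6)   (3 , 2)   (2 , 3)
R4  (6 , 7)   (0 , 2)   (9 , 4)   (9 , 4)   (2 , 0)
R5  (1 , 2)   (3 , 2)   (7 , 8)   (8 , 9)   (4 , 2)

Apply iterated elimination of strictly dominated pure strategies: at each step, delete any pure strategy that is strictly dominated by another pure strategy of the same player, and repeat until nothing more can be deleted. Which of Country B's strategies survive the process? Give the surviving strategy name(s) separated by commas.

For Country A, R2 strictly dominates R1 on the remaining columns (a1: 3>0, a2: 9>3, a3: 9>7, a4: 5>1, a5: 9>4); eliminate R1.
Column a5 is eliminated: a3 beats it against every remaining row (R2: 7>5, R3: 6>3, R4: 4>0, R5: 8>2).
Among the remaining strategies, none is strictly dominated by another pure strategy of the same player, so the elimination stops.
Surviving strategies — Country A: {R2, R3, R4, R5}; Country B: {a1, a2, a3, a4}.

a1, a2, a3, a4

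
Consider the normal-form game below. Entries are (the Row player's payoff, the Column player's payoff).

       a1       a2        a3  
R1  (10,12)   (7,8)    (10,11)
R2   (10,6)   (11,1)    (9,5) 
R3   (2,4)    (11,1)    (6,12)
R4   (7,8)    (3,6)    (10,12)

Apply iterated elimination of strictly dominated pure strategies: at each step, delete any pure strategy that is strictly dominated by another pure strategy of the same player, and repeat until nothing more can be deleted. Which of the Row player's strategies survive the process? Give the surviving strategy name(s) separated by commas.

R1, R2, R4

The Column player's strategy a2 is strictly dominated by a1 (R1: 12>8, R2: 6>1, R3: 4>1, R4: 8>6) and is removed.
For the Row player, R1 strictly dominates R3 on the remaining columns (a1: 10>2, a3: 10>6); eliminate R3.
Among the remaining strategies, none is strictly dominated by another pure strategy of the same player, so the elimination stops.
Surviving strategies — the Row player: {R1, R2, R4}; the Column player: {a1, a3}.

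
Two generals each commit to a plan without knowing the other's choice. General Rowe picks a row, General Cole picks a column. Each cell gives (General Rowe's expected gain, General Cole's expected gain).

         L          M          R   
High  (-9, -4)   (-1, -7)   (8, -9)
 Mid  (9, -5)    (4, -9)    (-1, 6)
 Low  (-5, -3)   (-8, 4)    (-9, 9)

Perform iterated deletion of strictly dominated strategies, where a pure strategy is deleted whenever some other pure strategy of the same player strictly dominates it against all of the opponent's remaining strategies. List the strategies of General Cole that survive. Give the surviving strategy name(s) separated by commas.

L, R

For General Rowe, Mid strictly dominates Low on the remaining columns (L: 9>-5, M: 4>-8, R: -1>-9); eliminate Low.
For General Cole, L strictly dominates M on the remaining rows (High: -4>-7, Mid: -5>-9); eliminate M.
Among the remaining strategies, none is strictly dominated by another pure strategy of the same player, so the elimination stops.
Surviving strategies — General Rowe: {High, Mid}; General Cole: {L, R}.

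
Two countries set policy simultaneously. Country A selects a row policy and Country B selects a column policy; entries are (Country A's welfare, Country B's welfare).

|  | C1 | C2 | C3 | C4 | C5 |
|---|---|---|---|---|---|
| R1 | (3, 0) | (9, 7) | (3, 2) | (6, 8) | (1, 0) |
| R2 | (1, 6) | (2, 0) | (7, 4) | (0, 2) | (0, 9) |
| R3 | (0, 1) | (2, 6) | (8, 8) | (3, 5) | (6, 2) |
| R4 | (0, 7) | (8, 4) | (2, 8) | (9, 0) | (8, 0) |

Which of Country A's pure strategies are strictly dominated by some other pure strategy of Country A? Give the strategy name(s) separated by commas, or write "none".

Nothing dominates R1: R2 at C1 (3>1); R3 at C1 (3>0); R4 at C1 (3>0).
R2 is not dominated — it holds its own against R1 at C3 (7>3); R3 at C1 (1>0); R4 at C1 (1>0).
Nothing dominates R3: R1 at C3 (8>3); R2 at C2 (2=2); R4 at C1 (0=0).
Nothing dominates R4: R1 at C4 (9>6); R2 at C2 (8>2); R3 at C1 (0=0).

none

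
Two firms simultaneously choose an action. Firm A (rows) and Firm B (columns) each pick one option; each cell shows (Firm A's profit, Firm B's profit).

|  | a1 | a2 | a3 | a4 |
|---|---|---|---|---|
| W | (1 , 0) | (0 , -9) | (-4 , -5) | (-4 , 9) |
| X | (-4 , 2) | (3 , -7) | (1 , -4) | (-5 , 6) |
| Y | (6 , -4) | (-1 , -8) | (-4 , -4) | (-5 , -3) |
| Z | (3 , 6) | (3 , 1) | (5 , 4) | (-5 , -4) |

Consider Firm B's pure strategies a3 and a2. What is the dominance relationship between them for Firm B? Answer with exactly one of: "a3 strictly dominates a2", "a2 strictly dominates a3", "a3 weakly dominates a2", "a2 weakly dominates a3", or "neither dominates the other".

Compare a3 to a2 across every action of Firm A: W: -5>-9, X: -4>-7, Y: -4>-8, Z: 4>1.
a3 gives a strictly higher payoff against every action of Firm A, so a3 strictly dominates a2.

a3 strictly dominates a2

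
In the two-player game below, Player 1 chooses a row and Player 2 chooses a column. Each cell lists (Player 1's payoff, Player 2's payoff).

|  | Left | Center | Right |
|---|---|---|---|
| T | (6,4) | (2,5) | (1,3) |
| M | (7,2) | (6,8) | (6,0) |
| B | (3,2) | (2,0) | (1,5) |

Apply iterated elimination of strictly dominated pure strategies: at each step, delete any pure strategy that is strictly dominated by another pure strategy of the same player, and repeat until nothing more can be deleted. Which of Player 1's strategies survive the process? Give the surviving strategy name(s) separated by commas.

M

Row T is eliminated: M beats it against every remaining column (Left: 7>6, Center: 6>2, Right: 6>1).
For Player 1, M strictly dominates B on the remaining columns (Left: 7>3, Center: 6>2, Right: 6>1); eliminate B.
Player 2's strategy Left is strictly dominated by Center (M: 8>2) and is removed.
Player 2's strategy Right is strictly dominated by Center (M: 8>0) and is removed.
Among the remaining strategies, none is strictly dominated by another pure strategy of the same player, so the elimination stops.
Surviving strategies — Player 1: {M}; Player 2: {Center}.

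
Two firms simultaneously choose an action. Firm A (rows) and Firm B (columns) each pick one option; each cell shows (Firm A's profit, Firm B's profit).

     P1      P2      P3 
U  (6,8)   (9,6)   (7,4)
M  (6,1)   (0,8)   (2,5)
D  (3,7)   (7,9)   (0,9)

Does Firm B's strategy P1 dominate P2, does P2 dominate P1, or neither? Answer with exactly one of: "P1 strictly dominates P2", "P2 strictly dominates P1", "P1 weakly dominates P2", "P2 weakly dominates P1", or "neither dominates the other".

neither dominates the other

P1's payoffs vs P2's, by Firm A's action — U: 8>6, M: 1<8, D: 7<9.
P1 does better at U but worse at M, D; neither strategy dominates the other.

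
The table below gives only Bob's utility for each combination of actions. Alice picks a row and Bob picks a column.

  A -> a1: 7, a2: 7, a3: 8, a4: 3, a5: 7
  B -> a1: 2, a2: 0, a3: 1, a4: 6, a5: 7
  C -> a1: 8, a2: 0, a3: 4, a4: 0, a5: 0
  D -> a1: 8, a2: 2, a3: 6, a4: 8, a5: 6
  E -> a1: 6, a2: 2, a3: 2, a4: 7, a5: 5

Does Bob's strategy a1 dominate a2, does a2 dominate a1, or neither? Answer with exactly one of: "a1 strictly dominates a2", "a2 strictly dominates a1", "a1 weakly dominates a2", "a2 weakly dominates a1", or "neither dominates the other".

Compare a1 to a2 across every action of Alice: A: 7=7, B: 2>0, C: 8>0, D: 8>2, E: 6>2.
a1 is at least as good everywhere and strictly better somewhere (tied only at A), so a1 weakly but not strictly dominates a2.

a1 weakly dominates a2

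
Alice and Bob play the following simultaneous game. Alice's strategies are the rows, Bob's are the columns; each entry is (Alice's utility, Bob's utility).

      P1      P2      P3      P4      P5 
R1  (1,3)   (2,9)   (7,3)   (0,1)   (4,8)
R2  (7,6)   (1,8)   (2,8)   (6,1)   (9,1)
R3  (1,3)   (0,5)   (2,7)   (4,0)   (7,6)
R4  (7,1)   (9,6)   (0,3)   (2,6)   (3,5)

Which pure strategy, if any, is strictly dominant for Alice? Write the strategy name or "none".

R1 fails to dominate R2 at P1 (1<7).
R2 fails to dominate R1 at P2 (1<2).
R3 fails to dominate R1 at P1 (1=1).
R4 fails to dominate R1 at P3 (0<7).
No single strategy dominates all the others.

none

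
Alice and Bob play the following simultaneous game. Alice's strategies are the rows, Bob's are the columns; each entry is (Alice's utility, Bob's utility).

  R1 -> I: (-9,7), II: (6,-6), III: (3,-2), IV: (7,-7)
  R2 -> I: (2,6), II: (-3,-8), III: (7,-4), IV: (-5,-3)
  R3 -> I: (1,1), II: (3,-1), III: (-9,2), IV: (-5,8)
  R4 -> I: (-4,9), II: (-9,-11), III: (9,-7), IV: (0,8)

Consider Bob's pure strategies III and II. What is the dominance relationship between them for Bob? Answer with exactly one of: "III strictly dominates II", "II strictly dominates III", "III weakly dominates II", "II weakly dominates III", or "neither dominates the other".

III's payoffs vs II's, by Alice's action — R1: -2>-6, R2: -4>-8, R3: 2>-1, R4: -7>-11.
III gives a strictly higher payoff against each opponent action, so III strictly dominates II.

III strictly dominates II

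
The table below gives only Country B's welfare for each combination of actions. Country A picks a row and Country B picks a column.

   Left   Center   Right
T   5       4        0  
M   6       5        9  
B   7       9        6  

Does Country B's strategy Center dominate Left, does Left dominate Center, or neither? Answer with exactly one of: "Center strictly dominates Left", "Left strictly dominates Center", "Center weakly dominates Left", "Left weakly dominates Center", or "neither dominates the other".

Compare Center to Left across each opponent action: T: 4<5, M: 5<6, B: 9>7.
Center does better at B but worse at T, M; neither strategy dominates the other.

neither dominates the other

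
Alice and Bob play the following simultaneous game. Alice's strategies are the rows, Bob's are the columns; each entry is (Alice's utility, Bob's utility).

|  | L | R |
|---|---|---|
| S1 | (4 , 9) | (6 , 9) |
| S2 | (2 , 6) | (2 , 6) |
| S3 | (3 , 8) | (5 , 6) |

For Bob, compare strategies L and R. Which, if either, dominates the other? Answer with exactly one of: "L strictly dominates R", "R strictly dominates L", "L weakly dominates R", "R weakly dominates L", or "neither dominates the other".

L's payoffs vs R's, by Alice's action — S1: 9=9, S2: 6=6, S3: 8>6.
L is at least as good everywhere and strictly better somewhere (tied only at S1, S2), so L weakly but not strictly dominates R.

L weakly dominates R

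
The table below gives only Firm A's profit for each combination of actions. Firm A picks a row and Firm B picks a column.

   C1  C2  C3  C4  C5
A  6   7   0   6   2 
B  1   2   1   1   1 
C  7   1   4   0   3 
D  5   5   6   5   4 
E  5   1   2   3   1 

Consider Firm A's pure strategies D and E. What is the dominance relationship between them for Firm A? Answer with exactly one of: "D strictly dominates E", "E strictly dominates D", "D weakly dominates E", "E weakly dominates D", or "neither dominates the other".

Compare D to E across each opponent action: C1: 5=5, C2: 5>1, C3: 6>2, C4: 5>3, C5: 4>1.
D is at least as good everywhere and strictly better somewhere (tied only at C1), so D weakly but not strictly dominates E.

D weakly dominates E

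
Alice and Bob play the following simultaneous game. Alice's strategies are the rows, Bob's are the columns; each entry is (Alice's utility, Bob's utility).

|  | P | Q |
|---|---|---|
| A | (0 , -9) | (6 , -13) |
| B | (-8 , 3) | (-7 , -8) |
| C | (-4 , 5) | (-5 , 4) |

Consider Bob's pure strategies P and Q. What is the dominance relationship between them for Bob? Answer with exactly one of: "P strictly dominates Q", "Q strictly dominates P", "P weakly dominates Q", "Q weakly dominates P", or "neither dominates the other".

P's payoffs vs Q's, by Alice's action — A: -9>-13, B: 3>-8, C: 5>4.
Every comparison favours P, so P strictly dominates Q.

P strictly dominates Q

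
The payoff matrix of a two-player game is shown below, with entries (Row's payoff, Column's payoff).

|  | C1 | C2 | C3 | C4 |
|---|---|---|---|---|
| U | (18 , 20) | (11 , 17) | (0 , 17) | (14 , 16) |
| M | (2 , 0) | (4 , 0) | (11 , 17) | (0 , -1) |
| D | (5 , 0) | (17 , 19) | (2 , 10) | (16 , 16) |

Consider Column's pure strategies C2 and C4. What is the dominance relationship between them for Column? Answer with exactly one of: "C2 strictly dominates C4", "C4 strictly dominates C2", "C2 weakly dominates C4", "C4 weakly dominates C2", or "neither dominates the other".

Compare C2 to C4 across every action of Row: U: 17>16, M: 0>-1, D: 19>16.
Every comparison favours C2, so C2 strictly dominates C4.

C2 strictly dominates C4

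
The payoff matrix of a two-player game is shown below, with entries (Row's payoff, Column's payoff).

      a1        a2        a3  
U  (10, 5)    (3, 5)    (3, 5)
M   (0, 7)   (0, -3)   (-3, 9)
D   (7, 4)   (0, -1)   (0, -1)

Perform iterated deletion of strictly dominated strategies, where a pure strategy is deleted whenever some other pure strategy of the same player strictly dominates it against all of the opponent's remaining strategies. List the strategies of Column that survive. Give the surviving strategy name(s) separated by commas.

Row M is eliminated: U beats it against every remaining column (a1: 10>0, a2: 3>0, a3: 3>-3).
For Row, U strictly dominates D on the remaining columns (a1: 10>7, a2: 3>0, a3: 3>0); eliminate D.
Among the remaining strategies, none is strictly dominated by another pure strategy of the same player, so the elimination stops.
Surviving strategies — Row: {U}; Column: {a1, a2, a3}.

a1, a2, a3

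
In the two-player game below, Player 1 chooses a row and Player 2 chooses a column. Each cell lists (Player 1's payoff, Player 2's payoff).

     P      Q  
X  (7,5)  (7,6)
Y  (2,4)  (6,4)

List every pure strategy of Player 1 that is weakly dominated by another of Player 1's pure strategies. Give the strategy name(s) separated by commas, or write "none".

Y

X: no other strategy beats it everywhere (Y at P (7>2)).
Y is weakly dominated by X (P: 7>2, Q: 7>6).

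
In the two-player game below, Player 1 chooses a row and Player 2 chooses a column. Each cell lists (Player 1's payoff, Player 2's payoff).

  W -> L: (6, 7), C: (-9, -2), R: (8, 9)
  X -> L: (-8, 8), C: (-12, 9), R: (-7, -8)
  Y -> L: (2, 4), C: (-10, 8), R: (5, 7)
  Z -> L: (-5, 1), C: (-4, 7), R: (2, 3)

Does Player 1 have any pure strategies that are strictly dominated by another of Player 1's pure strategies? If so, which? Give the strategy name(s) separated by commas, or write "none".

W is not dominated — it holds its own against X at L (6>-8); Y at L (6>2); Z at L (6>-5).
X is strictly dominated by W (L: 6>-8, C: -9>-12, R: 8>-7).
W strictly dominates Y — L: 6>2, C: -9>-10, R: 8>5.
Z is not dominated — it holds its own against W at C (-4>-9); X at L (-5>-8); Y at C (-4>-10).

X, Y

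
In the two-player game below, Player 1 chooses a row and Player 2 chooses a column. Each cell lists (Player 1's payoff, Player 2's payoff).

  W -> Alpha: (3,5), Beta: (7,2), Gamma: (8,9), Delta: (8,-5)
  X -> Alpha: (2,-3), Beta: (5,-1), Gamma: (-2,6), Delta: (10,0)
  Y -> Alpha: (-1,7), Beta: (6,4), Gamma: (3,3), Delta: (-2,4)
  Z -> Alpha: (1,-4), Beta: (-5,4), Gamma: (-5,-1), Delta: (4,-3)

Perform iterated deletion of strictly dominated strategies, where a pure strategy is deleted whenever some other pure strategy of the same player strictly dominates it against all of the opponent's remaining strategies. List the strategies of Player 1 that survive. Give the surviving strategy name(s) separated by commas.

W

Row Y is eliminated: W beats it against every remaining column (Alpha: 3>-1, Beta: 7>6, Gamma: 8>3, Delta: 8>-2).
Player 1's strategy Z is strictly dominated by W (Alpha: 3>1, Beta: 7>-5, Gamma: 8>-5, Delta: 8>4) and is removed.
Column Alpha is eliminated: Gamma beats it against every remaining row (W: 9>5, X: 6>-3).
Column Beta is eliminated: Gamma beats it against every remaining row (W: 9>2, X: 6>-1).
For Player 2, Gamma strictly dominates Delta on the remaining rows (W: 9>-5, X: 6>0); eliminate Delta.
Row X is eliminated: W beats it against every remaining column (Gamma: 8>-2).
Among the remaining strategies, none is strictly dominated by another pure strategy of the same player, so the elimination stops.
Surviving strategies — Player 1: {W}; Player 2: {Gamma}.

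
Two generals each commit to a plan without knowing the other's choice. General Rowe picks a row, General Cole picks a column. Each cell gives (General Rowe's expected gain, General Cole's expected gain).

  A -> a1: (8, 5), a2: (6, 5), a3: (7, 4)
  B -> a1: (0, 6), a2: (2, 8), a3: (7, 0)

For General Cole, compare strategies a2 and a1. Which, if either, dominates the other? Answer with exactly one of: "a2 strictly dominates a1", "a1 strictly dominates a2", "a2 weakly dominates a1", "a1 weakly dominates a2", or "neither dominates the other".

Compare a2 to a1 across each choice by General Rowe: A: 5=5, B: 8>6.
a2 is at least as good everywhere and strictly better somewhere (tied only at A), so a2 weakly but not strictly dominates a1.

a2 weakly dominates a1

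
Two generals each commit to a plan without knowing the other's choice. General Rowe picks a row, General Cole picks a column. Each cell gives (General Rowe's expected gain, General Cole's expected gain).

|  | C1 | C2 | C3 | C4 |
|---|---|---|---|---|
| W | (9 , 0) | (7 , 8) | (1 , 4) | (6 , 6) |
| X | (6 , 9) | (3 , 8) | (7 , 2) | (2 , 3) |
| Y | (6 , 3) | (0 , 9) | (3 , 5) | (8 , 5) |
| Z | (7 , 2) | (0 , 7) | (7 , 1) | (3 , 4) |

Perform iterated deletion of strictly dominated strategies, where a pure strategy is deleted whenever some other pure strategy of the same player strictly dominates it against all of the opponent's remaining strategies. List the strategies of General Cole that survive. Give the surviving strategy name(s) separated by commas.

For General Cole, C2 strictly dominates C3 on the remaining rows (W: 8>4, X: 8>2, Y: 9>5, Z: 7>1); eliminate C3.
For General Rowe, W strictly dominates X on the remaining columns (C1: 9>6, C2: 7>3, C4: 6>2); eliminate X.
General Rowe's strategy Z is strictly dominated by W (C1: 9>7, C2: 7>0, C4: 6>3) and is removed.
General Cole's strategy C1 is strictly dominated by C2 (W: 8>0, Y: 9>3) and is removed.
General Cole's strategy C4 is strictly dominated by C2 (W: 8>6, Y: 9>5) and is removed.
For General Rowe, W strictly dominates Y on the remaining columns (C2: 7>0); eliminate Y.
Among the remaining strategies, none is strictly dominated by another pure strategy of the same player, so the elimination stops.
Surviving strategies — General Rowe: {W}; General Cole: {C2}.

C2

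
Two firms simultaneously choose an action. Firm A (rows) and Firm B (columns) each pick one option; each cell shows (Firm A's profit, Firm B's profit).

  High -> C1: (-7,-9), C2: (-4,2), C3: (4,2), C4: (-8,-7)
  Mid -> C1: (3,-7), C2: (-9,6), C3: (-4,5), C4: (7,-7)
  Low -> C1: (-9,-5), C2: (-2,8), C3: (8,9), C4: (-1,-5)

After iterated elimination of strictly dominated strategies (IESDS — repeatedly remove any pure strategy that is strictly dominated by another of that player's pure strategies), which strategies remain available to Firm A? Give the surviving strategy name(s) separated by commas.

Low

Firm B's strategy C1 is strictly dominated by C2 (High: 2>-9, Mid: 6>-7, Low: 8>-5) and is removed.
Firm A's strategy High is strictly dominated by Low (C2: -2>-4, C3: 8>4, C4: -1>-8) and is removed.
Column C4 is eliminated: C2 beats it against every remaining row (Mid: 6>-7, Low: 8>-5).
Row Mid is eliminated: Low beats it against every remaining column (C2: -2>-9, C3: 8>-4).
Column C2 is eliminated: C3 beats it against every remaining row (Low: 9>8).
Among the remaining strategies, none is strictly dominated by another pure strategy of the same player, so the elimination stops.
Surviving strategies — Firm A: {Low}; Firm B: {C3}.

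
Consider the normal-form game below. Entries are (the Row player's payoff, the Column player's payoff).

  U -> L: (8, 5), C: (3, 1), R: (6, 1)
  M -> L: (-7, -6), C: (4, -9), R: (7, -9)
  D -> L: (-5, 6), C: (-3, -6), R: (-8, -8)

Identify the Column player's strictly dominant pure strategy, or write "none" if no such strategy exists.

L vs C: U: 5>1, M: -6>-9, D: 6>-6.
L vs R: U: 5>1, M: -6>-9, D: 6>-8.
L strictly beats every other strategy against every opponent action, so it is strictly dominant.

L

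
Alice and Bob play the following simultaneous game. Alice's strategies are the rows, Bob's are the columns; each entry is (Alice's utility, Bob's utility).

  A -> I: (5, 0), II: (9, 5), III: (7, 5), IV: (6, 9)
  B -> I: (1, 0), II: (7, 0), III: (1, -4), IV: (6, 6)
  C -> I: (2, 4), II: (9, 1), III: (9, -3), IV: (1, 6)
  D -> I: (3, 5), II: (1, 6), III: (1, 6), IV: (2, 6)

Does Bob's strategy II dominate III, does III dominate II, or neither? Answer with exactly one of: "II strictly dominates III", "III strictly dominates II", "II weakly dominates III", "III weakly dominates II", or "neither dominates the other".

II weakly dominates III

II's payoffs vs III's, by Alice's action — A: 5=5, B: 0>-4, C: 1>-3, D: 6=6.
II is at least as good everywhere and strictly better somewhere (tied only at A, D), so II weakly but not strictly dominates III.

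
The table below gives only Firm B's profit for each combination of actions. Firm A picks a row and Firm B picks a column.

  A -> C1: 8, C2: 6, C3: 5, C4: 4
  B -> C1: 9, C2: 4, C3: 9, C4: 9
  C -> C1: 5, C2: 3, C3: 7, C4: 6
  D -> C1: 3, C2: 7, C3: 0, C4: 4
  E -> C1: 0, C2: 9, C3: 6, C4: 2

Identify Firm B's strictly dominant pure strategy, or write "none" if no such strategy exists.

none

C1 fails to dominate C2 at D (3<7).
C2 fails to dominate C1 at A (6<8).
C3 fails to dominate C1 at A (5<8).
C4 fails to dominate C1 at A (4<8).
No single strategy dominates all the others.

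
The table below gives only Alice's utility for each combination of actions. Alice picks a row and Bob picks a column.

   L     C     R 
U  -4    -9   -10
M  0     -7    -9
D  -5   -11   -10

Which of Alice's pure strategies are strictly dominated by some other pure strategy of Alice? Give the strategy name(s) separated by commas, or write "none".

U, D

U is strictly dominated by M (L: 0>-4, C: -7>-9, R: -9>-10).
Nothing dominates M: U at L (0>-4); D at L (0>-5).
M strictly dominates D — L: 0>-5, C: -7>-11, R: -9>-10.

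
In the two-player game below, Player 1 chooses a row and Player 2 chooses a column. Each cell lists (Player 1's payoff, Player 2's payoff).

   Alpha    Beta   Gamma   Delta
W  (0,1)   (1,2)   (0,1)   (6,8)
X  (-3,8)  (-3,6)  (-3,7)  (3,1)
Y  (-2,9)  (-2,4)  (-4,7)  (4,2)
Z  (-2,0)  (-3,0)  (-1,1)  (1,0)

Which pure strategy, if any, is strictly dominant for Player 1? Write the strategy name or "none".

W

W vs X: Alpha: 0>-3, Beta: 1>-3, Gamma: 0>-3, Delta: 6>3.
W vs Y: Alpha: 0>-2, Beta: 1>-2, Gamma: 0>-4, Delta: 6>4.
W vs Z: Alpha: 0>-2, Beta: 1>-3, Gamma: 0>-1, Delta: 6>1.
W strictly beats every other strategy against every opponent action, so it is strictly dominant.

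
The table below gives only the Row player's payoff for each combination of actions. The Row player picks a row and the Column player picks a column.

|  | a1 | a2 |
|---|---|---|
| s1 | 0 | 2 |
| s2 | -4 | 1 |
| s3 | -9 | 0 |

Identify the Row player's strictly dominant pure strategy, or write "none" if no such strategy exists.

s1 vs s2: a1: 0>-4, a2: 2>1.
s1 vs s3: a1: 0>-9, a2: 2>0.
s1 strictly beats every other strategy against every opponent action, so it is strictly dominant.

s1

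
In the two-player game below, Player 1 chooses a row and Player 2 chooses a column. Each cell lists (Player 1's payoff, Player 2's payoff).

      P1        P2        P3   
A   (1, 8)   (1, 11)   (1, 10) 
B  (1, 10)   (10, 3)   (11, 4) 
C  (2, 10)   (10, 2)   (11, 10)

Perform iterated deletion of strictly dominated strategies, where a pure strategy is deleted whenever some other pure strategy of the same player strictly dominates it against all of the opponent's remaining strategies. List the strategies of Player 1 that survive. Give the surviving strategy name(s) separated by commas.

Player 1's strategy A is strictly dominated by C (P1: 2>1, P2: 10>1, P3: 11>1) and is removed.
Column P2 is eliminated: P1 beats it against every remaining row (B: 10>3, C: 10>2).
Among the remaining strategies, none is strictly dominated by another pure strategy of the same player, so the elimination stops.
Surviving strategies — Player 1: {B, C}; Player 2: {P1, P3}.

B, C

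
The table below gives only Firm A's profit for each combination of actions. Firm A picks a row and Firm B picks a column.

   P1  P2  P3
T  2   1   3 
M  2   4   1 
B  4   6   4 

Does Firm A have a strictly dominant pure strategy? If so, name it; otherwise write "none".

B

B vs T: P1: 4>2, P2: 6>1, P3: 4>3.
B vs M: P1: 4>2, P2: 6>4, P3: 4>1.
B strictly beats every other strategy against every opponent action, so it is strictly dominant.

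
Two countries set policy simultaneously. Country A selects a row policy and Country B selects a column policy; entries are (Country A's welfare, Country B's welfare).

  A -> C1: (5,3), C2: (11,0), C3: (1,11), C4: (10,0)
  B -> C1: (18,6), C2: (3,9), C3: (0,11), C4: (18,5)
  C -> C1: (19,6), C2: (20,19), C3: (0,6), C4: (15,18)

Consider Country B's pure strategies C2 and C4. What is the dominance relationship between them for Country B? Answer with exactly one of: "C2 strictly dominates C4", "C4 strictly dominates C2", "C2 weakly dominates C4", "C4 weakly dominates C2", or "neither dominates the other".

C2's payoffs vs C4's, by Country A's action — A: 0=0, B: 9>5, C: 19>18.
C2 is at least as good everywhere and strictly better somewhere (tied only at A), so C2 weakly but not strictly dominates C4.

C2 weakly dominates C4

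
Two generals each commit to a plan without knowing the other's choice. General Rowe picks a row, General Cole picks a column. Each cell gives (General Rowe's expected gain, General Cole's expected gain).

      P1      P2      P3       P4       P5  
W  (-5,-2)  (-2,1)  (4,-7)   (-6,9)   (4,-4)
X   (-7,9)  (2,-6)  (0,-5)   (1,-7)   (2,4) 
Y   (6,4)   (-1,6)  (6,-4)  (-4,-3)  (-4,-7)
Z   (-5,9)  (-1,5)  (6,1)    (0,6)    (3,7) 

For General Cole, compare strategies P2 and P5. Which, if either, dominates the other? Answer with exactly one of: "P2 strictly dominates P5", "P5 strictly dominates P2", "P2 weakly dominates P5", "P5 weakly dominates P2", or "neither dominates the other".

P2's payoffs vs P5's, by General Rowe's action — W: 1>-4, X: -6<4, Y: 6>-7, Z: 5<7.
P2 does better at W, Y but worse at X, Z; neither strategy dominates the other.

neither dominates the other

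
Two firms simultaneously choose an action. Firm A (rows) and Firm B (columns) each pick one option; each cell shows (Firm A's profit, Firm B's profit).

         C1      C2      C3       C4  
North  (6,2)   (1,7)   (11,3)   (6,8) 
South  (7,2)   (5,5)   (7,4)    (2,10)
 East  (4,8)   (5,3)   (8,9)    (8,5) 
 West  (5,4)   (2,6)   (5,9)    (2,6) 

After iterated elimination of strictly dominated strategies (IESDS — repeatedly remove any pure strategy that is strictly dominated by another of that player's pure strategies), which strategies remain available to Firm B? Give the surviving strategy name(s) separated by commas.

C3, C4

For Firm B, C3 strictly dominates C1 on the remaining rows (North: 3>2, South: 4>2, East: 9>8, West: 9>4); eliminate C1.
For Firm A, East strictly dominates West on the remaining columns (C2: 5>2, C3: 8>5, C4: 8>2); eliminate West.
For Firm B, C4 strictly dominates C2 on the remaining rows (North: 8>7, South: 10>5, East: 5>3); eliminate C2.
For Firm A, North strictly dominates South on the remaining columns (C3: 11>7, C4: 6>2); eliminate South.
Among the remaining strategies, none is strictly dominated by another pure strategy of the same player, so the elimination stops.
Surviving strategies — Firm A: {North, East}; Firm B: {C3, C4}.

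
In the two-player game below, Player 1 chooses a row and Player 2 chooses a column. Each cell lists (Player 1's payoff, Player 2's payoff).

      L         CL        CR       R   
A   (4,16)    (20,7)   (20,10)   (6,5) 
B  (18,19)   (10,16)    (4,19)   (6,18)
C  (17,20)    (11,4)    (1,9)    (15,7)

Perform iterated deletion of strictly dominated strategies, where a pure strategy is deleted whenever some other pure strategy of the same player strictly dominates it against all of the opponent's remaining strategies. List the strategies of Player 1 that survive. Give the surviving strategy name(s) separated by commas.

For Player 2, L strictly dominates CL on the remaining rows (A: 16>7, B: 19>16, C: 20>4); eliminate CL.
Player 2's strategy R is strictly dominated by L (A: 16>5, B: 19>18, C: 20>7) and is removed.
Player 1's strategy C is strictly dominated by B (L: 18>17, CR: 4>1) and is removed.
Among the remaining strategies, none is strictly dominated by another pure strategy of the same player, so the elimination stops.
Surviving strategies — Player 1: {A, B}; Player 2: {L, CR}.

A, B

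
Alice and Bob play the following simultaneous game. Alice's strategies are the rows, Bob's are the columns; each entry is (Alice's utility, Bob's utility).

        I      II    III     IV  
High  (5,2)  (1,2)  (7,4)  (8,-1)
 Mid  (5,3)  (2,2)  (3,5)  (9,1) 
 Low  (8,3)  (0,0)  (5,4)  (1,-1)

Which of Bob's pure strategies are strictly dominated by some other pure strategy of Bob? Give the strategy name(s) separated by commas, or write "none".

III strictly dominates I — High: 4>2, Mid: 5>3, Low: 4>3.
II is strictly dominated by III (High: 4>2, Mid: 5>2, Low: 4>0).
III: no other strategy beats it everywhere (I at High (4>2); II at High (4>2); IV at High (4>-1)).
IV is strictly dominated by I (High: 2>-1, Mid: 3>1, Low: 3>-1).

I, II, IV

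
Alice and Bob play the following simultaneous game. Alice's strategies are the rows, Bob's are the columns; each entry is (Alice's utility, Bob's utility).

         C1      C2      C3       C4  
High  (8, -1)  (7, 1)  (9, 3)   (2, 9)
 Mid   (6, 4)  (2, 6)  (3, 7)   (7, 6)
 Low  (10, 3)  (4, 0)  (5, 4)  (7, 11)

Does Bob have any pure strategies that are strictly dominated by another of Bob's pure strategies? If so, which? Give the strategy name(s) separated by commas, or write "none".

C1, C2

C1 is strictly dominated by C3 (High: 3>-1, Mid: 7>4, Low: 4>3).
C2: dominated, since C3 does at least as well everywhere (High: 3>1, Mid: 7>6, Low: 4>0).
C3: no other strategy beats it everywhere (C1 at High (3>-1); C2 at High (3>1); C4 at Mid (7>6)).
Nothing dominates C4: C1 at High (9>-1); C2 at High (9>1); C3 at High (9>3).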